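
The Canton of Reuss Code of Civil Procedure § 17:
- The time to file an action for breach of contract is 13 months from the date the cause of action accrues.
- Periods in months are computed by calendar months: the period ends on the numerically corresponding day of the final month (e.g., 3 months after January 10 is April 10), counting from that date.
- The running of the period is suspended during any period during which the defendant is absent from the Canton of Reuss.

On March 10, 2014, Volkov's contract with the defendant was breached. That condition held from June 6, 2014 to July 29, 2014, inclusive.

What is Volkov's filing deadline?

13 months after March 10, 2014 is April 10, 2015.
From June 6, 2014 through July 29, 2014 inclusive is 54 days; tolling adds 54 days: April 10, 2015 + 54 days = June 3, 2015.

June 3, 2015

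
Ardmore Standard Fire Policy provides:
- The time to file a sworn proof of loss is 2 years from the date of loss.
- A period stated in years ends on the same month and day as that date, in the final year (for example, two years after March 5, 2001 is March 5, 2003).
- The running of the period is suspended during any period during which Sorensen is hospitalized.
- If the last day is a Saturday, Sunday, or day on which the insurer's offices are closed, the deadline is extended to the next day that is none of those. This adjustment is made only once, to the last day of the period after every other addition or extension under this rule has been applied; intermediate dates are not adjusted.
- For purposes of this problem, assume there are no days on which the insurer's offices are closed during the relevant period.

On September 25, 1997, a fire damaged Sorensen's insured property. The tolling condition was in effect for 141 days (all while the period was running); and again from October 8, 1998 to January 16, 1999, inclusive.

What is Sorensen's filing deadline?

2 years after September 25, 1997 is September 25, 1999.
Tolling adds 141 days: September 25, 1999 + 141 days = February 13, 2000.
From October 8, 1998 through January 16, 1999 inclusive is 101 days; tolling adds 101 days: February 13, 2000 + 101 days = May 24, 2000.
May 24, 2000 is a Wednesday and not a day on which the insurer's offices are closed, so no extension applies.

May 24, 2000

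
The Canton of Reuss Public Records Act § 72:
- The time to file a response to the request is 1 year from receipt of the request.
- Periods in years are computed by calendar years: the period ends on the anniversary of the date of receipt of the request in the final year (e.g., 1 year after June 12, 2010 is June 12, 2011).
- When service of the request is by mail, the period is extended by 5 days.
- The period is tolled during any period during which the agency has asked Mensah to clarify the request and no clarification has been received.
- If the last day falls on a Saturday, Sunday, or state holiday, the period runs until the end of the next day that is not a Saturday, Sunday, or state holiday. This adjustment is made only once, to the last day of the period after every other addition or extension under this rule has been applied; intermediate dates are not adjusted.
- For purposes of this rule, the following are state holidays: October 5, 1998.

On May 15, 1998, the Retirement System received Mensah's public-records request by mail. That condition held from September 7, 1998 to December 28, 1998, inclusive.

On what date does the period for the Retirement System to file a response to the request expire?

September 10, 1999

1 year after May 15, 1998 is May 15, 1999.
Service was by mail, adding 5 days: May 15, 1999 + 5 days = May 20, 1999.
From September 7, 1998 through December 28, 1998 inclusive is 113 days; tolling adds 113 days: May 20, 1999 + 113 days = September 10, 1999.
September 10, 1999 is a Friday and not a state holiday, so no extension applies.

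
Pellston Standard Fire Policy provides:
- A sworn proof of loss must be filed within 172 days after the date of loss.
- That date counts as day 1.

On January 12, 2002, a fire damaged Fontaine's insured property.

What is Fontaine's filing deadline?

Counting January 12, 2002 as day 1, day 172 is July 2, 2002.

July 2, 2002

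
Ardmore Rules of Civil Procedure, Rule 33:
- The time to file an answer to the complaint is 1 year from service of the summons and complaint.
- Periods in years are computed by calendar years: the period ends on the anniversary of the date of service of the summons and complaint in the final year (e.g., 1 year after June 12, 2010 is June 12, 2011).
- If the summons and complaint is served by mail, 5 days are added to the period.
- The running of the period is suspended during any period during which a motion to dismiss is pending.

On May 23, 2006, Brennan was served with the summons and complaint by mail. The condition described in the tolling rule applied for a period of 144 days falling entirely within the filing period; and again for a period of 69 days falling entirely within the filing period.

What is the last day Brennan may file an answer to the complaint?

1 year after May 23, 2006 is May 23, 2007.
Service was by mail, adding 5 days: May 23, 2007 + 5 days = May 28, 2007.
Tolling adds 144 days: May 28, 2007 + 144 days = October 19, 2007.
Tolling adds 69 days: October 19, 2007 + 69 days = December 27, 2007.

December 27, 2007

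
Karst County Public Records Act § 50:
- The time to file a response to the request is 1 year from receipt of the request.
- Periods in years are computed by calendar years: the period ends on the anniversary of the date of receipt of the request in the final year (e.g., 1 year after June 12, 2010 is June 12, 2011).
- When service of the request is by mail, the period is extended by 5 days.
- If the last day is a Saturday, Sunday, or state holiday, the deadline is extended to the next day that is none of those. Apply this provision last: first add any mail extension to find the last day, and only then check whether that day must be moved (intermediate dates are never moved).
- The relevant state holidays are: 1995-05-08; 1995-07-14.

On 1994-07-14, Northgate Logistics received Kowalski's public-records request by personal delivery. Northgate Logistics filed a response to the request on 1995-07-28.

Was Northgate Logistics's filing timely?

1 year after 1994-07-14 is July 14, 1995.
Service was not by mail, so no mail extension applies.
July 14, 1995 is a listed holiday; July 15, 1995 is Saturday; July 16, 1995 is Sunday. The next qualifying day is July 17, 1995.
The deadline is July 17, 1995; the filing on July 28, 1995 is after that date.

No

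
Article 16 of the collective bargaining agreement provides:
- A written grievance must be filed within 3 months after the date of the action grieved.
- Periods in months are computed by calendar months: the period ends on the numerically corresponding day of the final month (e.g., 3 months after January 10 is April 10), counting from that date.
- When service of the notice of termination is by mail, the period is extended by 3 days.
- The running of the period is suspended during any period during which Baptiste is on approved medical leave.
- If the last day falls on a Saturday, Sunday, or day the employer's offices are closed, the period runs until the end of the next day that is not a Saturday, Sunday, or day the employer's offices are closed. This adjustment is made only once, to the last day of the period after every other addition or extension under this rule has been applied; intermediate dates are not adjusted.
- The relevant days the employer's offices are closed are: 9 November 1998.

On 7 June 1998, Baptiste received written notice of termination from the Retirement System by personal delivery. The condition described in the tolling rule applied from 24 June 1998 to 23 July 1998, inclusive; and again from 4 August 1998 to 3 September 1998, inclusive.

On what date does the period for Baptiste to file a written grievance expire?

3 months after 7 June 1998 is September 7, 1998.
Service was not by mail, so no mail extension applies.
From June 24, 1998 through July 23, 1998 inclusive is 30 days; tolling adds 30 days: September 7, 1998 + 30 days = October 7, 1998.
From August 4, 1998 through September 3, 1998 inclusive is 31 days; tolling adds 31 days: October 7, 1998 + 31 days = November 7, 1998.
November 7, 1998 is Saturday; November 8, 1998 is Sunday; November 9, 1998 is a listed holiday. The next qualifying day is November 10, 1998.

November 10, 1998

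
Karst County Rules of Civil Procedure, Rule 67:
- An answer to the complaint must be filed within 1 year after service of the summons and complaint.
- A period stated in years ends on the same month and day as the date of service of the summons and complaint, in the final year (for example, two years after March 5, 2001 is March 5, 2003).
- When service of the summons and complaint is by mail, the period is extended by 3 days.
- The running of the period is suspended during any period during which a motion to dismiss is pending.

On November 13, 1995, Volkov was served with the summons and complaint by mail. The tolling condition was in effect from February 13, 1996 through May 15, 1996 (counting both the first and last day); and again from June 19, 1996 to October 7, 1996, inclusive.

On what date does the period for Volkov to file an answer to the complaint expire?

June 8, 1997

1 year after November 13, 1995 is November 13, 1996.
Service was by mail, adding 3 days: November 13, 1996 + 3 days = November 16, 1996.
From February 13, 1996 through May 15, 1996 inclusive is 93 days; tolling adds 93 days: November 16, 1996 + 93 days = February 17, 1997.
From June 19, 1996 through October 7, 1996 inclusive is 111 days; tolling adds 111 days: February 17, 1997 + 111 days = June 8, 1997.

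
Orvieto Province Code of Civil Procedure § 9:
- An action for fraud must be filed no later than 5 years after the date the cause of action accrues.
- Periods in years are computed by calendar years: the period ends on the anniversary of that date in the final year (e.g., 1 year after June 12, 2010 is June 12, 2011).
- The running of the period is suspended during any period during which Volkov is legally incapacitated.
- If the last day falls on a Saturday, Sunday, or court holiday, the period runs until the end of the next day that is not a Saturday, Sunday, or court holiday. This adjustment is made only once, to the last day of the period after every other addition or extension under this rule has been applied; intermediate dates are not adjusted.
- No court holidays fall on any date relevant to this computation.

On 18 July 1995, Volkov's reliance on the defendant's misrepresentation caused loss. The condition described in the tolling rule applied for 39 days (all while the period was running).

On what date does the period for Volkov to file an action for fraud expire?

August 28, 2000

5 years after 18 July 1995 is July 18, 2000.
Tolling adds 39 days: July 18, 2000 + 39 days = August 26, 2000.
August 26, 2000 is Saturday; August 27, 2000 is Sunday. The next qualifying day is August 28, 2000.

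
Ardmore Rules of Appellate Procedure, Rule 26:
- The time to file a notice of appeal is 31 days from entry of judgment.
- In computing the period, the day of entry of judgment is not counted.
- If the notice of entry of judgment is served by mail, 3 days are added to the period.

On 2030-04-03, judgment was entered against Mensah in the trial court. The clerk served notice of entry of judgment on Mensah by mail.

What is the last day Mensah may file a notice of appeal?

31 days after 2030-04-03 is May 4, 2030.
Service was by mail, adding 3 days: May 4, 2030 + 3 days = May 7, 2030.

May 7, 2030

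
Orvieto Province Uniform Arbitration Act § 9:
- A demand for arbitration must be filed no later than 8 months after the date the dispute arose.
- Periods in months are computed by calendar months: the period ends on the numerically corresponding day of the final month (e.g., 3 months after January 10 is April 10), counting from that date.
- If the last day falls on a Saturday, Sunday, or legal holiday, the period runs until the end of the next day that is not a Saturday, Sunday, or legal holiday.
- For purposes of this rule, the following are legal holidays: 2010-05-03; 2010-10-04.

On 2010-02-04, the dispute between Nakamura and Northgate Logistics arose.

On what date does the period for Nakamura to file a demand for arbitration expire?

October 5, 2010

8 months after 2010-02-04 is October 4, 2010.
October 4, 2010 is a listed holiday. The next qualifying day is October 5, 2010.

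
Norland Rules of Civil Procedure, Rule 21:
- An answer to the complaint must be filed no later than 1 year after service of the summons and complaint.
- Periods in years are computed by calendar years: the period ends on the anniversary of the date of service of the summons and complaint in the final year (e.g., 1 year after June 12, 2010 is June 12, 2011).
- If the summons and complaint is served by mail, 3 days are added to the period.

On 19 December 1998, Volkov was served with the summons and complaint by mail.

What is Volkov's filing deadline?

1 year after 19 December 1998 is December 19, 1999.
Service was by mail, adding 3 days: December 19, 1999 + 3 days = December 22, 1999.

December 22, 1999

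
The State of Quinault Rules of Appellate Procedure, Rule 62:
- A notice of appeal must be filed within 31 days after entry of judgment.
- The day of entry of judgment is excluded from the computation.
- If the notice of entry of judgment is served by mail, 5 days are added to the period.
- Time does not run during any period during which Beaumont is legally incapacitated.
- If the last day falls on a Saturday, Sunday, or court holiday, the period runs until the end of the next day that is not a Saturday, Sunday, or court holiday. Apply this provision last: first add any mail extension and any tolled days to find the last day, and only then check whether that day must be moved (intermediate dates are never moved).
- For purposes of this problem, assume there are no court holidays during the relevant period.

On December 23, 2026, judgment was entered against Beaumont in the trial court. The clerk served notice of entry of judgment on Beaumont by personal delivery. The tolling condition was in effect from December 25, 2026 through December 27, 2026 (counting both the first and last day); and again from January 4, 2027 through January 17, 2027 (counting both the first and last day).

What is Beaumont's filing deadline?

31 days after December 23, 2026 is January 23, 2027.
Service was not by mail, so no mail extension applies.
From December 25, 2026 through December 27, 2026 inclusive is 3 days; tolling adds 3 days: January 23, 2027 + 3 days = January 26, 2027.
From January 4, 2027 through January 17, 2027 inclusive is 14 days; tolling adds 14 days: January 26, 2027 + 14 days = February 9, 2027.
February 9, 2027 is a Tuesday and not a court holiday, so no extension applies.

February 9, 2027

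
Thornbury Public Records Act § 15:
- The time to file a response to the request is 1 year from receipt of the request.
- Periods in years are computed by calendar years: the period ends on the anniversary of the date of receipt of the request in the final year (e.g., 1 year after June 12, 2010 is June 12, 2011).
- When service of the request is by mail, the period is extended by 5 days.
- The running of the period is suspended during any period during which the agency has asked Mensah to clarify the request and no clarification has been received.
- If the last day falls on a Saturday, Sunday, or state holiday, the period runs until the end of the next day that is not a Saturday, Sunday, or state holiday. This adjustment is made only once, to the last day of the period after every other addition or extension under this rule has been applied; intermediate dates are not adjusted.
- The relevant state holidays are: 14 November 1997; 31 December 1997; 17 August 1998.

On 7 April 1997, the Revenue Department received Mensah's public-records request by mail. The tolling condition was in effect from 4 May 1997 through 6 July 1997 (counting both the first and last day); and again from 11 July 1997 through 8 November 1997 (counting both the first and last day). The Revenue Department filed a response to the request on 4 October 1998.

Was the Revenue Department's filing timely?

Yes

1 year after 7 April 1997 is April 7, 1998.
Service was by mail, adding 5 days: April 7, 1998 + 5 days = April 12, 1998.
From May 4, 1997 through July 6, 1997 inclusive is 64 days; tolling adds 64 days: April 12, 1998 + 64 days = June 15, 1998.
From July 11, 1997 through November 8, 1997 inclusive is 121 days; tolling adds 121 days: June 15, 1998 + 121 days = October 14, 1998.
October 14, 1998 is a Wednesday and not a state holiday, so no extension applies.
The deadline is October 14, 1998; the filing on October 4, 1998 is on or before that date.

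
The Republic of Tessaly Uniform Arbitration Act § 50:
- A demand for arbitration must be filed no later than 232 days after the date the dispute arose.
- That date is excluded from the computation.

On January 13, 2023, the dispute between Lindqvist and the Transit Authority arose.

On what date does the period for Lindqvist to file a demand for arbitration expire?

September 2, 2023

232 days after January 13, 2023 is September 2, 2023.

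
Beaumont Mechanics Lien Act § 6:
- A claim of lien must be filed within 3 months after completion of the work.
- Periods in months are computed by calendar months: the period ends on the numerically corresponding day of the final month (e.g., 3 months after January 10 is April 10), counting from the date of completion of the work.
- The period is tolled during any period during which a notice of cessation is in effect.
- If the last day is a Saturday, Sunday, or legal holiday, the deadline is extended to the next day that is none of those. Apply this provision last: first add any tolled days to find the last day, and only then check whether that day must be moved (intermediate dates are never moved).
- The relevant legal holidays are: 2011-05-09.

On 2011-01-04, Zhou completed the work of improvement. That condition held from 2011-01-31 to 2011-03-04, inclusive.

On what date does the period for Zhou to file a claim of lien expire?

May 10, 2011

3 months after 2011-01-04 is April 4, 2011.
From January 31, 2011 through March 4, 2011 inclusive is 33 days; tolling adds 33 days: April 4, 2011 + 33 days = May 7, 2011.
May 7, 2011 is Saturday; May 8, 2011 is Sunday; May 9, 2011 is a listed holiday. The next qualifying day is May 10, 2011.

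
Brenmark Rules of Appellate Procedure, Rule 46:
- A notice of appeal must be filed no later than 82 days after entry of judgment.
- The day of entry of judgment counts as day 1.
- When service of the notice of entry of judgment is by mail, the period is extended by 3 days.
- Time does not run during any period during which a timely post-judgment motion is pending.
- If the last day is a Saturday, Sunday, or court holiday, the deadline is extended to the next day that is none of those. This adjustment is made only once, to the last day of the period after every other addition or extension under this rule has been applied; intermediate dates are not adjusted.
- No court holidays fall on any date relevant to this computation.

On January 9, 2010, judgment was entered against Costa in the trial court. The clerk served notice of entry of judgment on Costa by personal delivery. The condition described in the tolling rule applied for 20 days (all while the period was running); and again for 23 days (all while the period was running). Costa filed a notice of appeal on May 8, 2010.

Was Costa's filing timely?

Counting January 9, 2010 as day 1, day 82 is March 31, 2010.
Service was not by mail, so no mail extension applies.
Tolling adds 20 days: March 31, 2010 + 20 days = April 20, 2010.
Tolling adds 23 days: April 20, 2010 + 23 days = May 13, 2010.
May 13, 2010 is a Thursday and not a court holiday, so no extension applies.
The deadline is May 13, 2010; the filing on May 8, 2010 is on or before that date.

Yes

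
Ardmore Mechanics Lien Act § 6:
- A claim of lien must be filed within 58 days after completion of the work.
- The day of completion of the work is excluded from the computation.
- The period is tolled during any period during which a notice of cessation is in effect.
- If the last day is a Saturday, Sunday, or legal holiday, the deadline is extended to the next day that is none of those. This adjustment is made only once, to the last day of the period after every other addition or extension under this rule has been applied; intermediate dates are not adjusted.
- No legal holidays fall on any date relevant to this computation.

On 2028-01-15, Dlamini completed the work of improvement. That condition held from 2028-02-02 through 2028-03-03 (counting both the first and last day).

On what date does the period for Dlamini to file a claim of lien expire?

58 days after 2028-01-15 is March 13, 2028.
From February 2, 2028 through March 3, 2028 inclusive is 31 days; tolling adds 31 days: March 13, 2028 + 31 days = April 13, 2028.
April 13, 2028 is a Thursday and not a legal holiday, so no extension applies.

April 13, 2028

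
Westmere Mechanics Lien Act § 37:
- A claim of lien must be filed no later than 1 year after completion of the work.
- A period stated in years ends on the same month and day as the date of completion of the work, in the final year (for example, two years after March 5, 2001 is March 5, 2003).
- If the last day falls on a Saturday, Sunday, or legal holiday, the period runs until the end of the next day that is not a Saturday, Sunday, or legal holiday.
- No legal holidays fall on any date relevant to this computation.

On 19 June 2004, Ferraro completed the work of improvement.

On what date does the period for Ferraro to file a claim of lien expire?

1 year after 19 June 2004 is June 19, 2005.
June 19, 2005 is Sunday. The next qualifying day is June 20, 2005.

June 20, 2005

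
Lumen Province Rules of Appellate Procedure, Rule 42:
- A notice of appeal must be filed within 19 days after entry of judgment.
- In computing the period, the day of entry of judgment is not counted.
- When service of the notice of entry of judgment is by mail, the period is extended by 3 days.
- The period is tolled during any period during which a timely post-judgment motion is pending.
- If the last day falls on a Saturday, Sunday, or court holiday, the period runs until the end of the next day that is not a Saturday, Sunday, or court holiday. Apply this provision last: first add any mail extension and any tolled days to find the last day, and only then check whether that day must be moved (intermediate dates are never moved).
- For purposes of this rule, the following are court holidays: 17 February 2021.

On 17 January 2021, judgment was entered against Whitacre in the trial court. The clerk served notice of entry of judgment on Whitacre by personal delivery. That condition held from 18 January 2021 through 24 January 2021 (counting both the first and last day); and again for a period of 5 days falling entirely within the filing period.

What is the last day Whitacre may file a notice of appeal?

19 days after 17 January 2021 is February 5, 2021.
Service was not by mail, so no mail extension applies.
From January 18, 2021 through January 24, 2021 inclusive is 7 days; tolling adds 7 days: February 5, 2021 + 7 days = February 12, 2021.
Tolling adds 5 days: February 12, 2021 + 5 days = February 17, 2021.
February 17, 2021 is a listed holiday. The next qualifying day is February 18, 2021.

February 18, 2021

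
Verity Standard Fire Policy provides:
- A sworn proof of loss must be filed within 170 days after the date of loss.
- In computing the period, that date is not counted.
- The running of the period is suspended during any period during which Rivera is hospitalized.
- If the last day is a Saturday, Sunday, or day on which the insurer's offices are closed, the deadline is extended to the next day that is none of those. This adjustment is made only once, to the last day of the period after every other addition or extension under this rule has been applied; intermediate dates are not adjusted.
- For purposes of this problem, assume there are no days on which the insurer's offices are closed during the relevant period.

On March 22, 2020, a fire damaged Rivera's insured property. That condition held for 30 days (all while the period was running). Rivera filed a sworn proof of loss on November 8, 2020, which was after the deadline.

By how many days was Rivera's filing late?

170 days after March 22, 2020 is September 8, 2020.
Tolling adds 30 days: September 8, 2020 + 30 days = October 8, 2020.
October 8, 2020 is a Thursday and not a day on which the insurer's offices are closed, so no extension applies.
The deadline is October 8, 2020; from October 8, 2020 to November 8, 2020 is 31 days.

31 days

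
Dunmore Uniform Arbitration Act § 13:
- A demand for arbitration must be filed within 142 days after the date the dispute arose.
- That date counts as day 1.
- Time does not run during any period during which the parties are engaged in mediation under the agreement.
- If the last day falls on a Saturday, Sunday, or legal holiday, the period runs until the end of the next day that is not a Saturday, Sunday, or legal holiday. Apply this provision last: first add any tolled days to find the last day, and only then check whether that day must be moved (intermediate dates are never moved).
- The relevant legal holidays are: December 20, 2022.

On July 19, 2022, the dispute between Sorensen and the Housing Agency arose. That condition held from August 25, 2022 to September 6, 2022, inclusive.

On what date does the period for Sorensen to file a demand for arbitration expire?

Counting July 19, 2022 as day 1, day 142 is December 7, 2022.
From August 25, 2022 through September 6, 2022 inclusive is 13 days; tolling adds 13 days: December 7, 2022 + 13 days = December 20, 2022.
December 20, 2022 is a listed holiday. The next qualifying day is December 21, 2022.

December 21, 2022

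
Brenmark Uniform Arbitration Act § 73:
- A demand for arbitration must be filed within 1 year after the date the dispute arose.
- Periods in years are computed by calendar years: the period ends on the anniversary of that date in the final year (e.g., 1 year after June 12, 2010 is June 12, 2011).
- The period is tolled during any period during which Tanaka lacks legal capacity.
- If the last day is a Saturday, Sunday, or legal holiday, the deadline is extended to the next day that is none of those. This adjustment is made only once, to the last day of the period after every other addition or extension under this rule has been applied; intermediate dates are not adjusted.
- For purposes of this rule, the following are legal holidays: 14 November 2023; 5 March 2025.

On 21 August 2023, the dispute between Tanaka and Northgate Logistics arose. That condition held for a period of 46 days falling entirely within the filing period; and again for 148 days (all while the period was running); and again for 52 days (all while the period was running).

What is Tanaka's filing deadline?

April 24, 2025

1 year after 21 August 2023 is August 21, 2024.
Tolling adds 46 days: August 21, 2024 + 46 days = October 6, 2024.
Tolling adds 148 days: October 6, 2024 + 148 days = March 3, 2025.
Tolling adds 52 days: March 3, 2025 + 52 days = April 24, 2025.
April 24, 2025 is a Thursday and not a legal holiday, so no extension applies.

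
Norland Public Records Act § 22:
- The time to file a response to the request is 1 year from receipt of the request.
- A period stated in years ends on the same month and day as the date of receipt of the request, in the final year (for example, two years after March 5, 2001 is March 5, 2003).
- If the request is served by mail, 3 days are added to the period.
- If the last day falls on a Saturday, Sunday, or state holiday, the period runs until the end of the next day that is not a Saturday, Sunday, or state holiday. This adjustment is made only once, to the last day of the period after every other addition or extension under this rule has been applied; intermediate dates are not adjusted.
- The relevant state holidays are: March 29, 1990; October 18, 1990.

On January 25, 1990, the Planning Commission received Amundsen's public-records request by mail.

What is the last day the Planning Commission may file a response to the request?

January 28, 1991

1 year after January 25, 1990 is January 25, 1991.
Service was by mail, adding 3 days: January 25, 1991 + 3 days = January 28, 1991.
January 28, 1991 is a Monday and not a state holiday, so no extension applies.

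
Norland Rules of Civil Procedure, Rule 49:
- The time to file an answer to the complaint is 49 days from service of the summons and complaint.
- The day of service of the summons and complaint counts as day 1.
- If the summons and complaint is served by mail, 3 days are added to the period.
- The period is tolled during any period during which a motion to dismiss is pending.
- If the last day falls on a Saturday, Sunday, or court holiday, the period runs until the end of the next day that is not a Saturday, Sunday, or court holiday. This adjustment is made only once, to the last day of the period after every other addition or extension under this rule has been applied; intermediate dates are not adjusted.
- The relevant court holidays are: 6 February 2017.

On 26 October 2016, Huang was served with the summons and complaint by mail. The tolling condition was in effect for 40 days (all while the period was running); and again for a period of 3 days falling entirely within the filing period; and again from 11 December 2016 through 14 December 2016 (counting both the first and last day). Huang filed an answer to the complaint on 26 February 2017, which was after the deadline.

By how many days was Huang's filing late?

Counting 26 October 2016 as day 1, day 49 is December 13, 2016.
Service was by mail, adding 3 days: December 13, 2016 + 3 days = December 16, 2016.
Tolling adds 40 days: December 16, 2016 + 40 days = January 25, 2017.
Tolling adds 3 days: January 25, 2017 + 3 days = January 28, 2017.
From December 11, 2016 through December 14, 2016 inclusive is 4 days; tolling adds 4 days: January 28, 2017 + 4 days = February 1, 2017.
February 1, 2017 is a Wednesday and not a court holiday, so no extension applies.
The deadline is February 1, 2017; from February 1, 2017 to February 26, 2017 is 25 days.

25 days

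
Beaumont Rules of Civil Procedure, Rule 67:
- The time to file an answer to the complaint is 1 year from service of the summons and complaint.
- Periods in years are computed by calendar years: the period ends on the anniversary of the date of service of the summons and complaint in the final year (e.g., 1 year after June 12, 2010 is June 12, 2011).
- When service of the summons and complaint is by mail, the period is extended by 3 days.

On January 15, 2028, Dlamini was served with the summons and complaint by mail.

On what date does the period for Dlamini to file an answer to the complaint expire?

January 18, 2029

1 year after January 15, 2028 is January 15, 2029.
Service was by mail, adding 3 days: January 15, 2029 + 3 days = January 18, 2029.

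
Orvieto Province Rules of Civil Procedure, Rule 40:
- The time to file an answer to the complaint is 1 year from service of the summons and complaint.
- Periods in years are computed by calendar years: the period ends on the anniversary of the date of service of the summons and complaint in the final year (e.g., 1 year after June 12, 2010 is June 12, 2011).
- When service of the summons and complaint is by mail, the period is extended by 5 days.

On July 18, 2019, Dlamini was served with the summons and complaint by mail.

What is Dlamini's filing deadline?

1 year after July 18, 2019 is July 18, 2020.
Service was by mail, adding 5 days: July 18, 2020 + 5 days = July 23, 2020.

July 23, 2020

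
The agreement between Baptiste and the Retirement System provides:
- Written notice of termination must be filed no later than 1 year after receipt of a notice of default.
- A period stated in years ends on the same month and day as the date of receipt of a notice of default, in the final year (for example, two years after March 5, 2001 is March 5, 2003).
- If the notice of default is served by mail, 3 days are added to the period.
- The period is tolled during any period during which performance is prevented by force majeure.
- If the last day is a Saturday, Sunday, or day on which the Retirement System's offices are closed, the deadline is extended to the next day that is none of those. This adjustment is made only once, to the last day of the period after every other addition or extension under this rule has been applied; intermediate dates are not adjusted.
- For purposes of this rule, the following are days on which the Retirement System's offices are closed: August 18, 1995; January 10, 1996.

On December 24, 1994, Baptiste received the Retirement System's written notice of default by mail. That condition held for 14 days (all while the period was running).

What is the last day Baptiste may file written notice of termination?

1 year after December 24, 1994 is December 24, 1995.
Service was by mail, adding 3 days: December 24, 1995 + 3 days = December 27, 1995.
Tolling adds 14 days: December 27, 1995 + 14 days = January 10, 1996.
January 10, 1996 is a listed holiday. The next qualifying day is January 11, 1996.

January 11, 1996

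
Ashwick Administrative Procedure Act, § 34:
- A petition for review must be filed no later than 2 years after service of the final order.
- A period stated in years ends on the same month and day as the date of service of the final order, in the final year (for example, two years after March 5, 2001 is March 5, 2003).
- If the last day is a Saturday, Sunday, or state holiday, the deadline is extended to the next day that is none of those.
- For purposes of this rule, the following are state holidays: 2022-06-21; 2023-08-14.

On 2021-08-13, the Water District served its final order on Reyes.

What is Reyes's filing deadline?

August 15, 2023

2 years after 2021-08-13 is August 13, 2023.
August 13, 2023 is Sunday; August 14, 2023 is a listed holiday. The next qualifying day is August 15, 2023.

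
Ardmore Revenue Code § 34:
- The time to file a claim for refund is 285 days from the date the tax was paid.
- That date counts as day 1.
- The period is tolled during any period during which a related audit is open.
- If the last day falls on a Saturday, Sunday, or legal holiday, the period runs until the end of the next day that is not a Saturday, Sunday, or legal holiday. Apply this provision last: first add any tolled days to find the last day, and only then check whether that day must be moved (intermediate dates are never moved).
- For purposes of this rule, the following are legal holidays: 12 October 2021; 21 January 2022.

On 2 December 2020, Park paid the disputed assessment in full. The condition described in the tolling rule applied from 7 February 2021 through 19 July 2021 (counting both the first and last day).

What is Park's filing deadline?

Counting 2 December 2020 as day 1, day 285 is September 12, 2021.
From February 7, 2021 through July 19, 2021 inclusive is 163 days; tolling adds 163 days: September 12, 2021 + 163 days = February 22, 2022.
February 22, 2022 is a Tuesday and not a legal holiday, so no extension applies.

February 22, 2022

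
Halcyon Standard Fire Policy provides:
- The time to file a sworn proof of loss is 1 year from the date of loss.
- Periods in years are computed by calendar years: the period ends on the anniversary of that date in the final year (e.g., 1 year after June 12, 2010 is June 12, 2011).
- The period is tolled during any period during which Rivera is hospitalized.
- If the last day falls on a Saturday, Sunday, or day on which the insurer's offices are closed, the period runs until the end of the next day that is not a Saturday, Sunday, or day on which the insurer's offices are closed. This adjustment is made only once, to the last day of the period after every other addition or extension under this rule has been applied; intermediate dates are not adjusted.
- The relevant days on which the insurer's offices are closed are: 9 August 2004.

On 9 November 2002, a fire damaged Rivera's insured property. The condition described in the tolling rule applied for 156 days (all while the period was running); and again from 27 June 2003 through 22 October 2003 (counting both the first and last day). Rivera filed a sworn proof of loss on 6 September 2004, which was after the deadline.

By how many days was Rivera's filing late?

1 year after 9 November 2002 is November 9, 2003.
Tolling adds 156 days: November 9, 2003 + 156 days = April 13, 2004.
From June 27, 2003 through October 22, 2003 inclusive is 118 days; tolling adds 118 days: April 13, 2004 + 118 days = August 9, 2004.
August 9, 2004 is a listed holiday. The next qualifying day is August 10, 2004.
The deadline is August 10, 2004; from August 10, 2004 to September 6, 2004 is 27 days.

27 days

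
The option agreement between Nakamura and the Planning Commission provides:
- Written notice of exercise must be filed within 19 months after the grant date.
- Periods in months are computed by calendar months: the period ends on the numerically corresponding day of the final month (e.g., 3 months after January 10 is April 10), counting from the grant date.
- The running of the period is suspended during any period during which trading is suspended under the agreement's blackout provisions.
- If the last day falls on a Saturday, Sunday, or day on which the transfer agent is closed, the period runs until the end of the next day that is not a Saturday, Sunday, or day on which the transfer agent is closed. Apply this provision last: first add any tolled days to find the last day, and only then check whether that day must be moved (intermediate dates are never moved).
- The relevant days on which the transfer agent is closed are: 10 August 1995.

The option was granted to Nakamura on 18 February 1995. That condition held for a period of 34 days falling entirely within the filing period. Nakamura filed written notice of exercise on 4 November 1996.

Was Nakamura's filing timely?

No

19 months after 18 February 1995 is September 18, 1996.
Tolling adds 34 days: September 18, 1996 + 34 days = October 22, 1996.
October 22, 1996 is a Tuesday and not a day on which the transfer agent is closed, so no extension applies.
The deadline is October 22, 1996; the filing on November 4, 1996 is after that date.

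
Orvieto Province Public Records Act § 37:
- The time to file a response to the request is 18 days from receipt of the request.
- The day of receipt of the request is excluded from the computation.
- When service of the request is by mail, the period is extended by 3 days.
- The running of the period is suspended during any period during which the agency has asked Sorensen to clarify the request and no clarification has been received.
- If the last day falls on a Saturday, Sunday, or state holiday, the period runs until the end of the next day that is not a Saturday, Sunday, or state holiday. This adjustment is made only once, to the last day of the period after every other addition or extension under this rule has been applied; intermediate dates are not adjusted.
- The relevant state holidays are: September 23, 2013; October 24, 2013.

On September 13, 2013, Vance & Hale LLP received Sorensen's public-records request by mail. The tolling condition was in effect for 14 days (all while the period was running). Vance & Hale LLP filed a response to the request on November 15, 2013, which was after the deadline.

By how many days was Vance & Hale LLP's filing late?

18 days after September 13, 2013 is October 1, 2013.
Service was by mail, adding 3 days: October 1, 2013 + 3 days = October 4, 2013.
Tolling adds 14 days: October 4, 2013 + 14 days = October 18, 2013.
October 18, 2013 is a Friday and not a state holiday, so no extension applies.
The deadline is October 18, 2013; from October 18, 2013 to November 15, 2013 is 28 days.

28 days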